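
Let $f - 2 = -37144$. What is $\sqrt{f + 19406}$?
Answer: $2 i \sqrt{4434} \approx 133.18 i$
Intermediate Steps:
$f = -37142$ ($f = 2 - 37144 = -37142$)
$\sqrt{f + 19406} = \sqrt{-37142 + 19406} = \sqrt{-17736} = 2 i \sqrt{4434}$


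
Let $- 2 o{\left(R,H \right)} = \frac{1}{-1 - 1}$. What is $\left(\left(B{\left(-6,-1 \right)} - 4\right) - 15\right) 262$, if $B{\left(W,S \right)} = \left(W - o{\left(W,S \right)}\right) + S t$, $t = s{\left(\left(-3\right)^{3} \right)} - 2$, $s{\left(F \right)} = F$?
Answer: $\frac{1965}{2} \approx 982.5$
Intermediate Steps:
$o{\left(R,H \right)} = \frac{1}{4}$ ($o{\left(R,H \right)} = - \frac{1}{2 \left(-1 - 1\right)} = - \frac{1}{2 \left(-2\right)} = \left(- \frac{1}{2}\right) \left(- \frac{1}{2}\right) = \frac{1}{4}$)
$t = -29$ ($t = \left(-3\right)^{3} - 2 = -27 - 2 = -29$)
$B{\left(W,S \right)} = - \frac{1}{4} + W - 29 S$ ($B{\left(W,S \right)} = \left(W - \frac{1}{4}\right) + S \left(-29\right) = \left(W - \frac{1}{4}\right) - 29 S = \left(- \frac{1}{4} + W\right) - 29 S = - \frac{1}{4} + W - 29 S$)
$\left(\left(B{\left(-6,-1 \right)} - 4\right) - 15\right) 262 = \left(\left(\left(- \frac{1}{4} - 6 - -29\right) - 4\right) - 15\right) 262 = \left(\left(\left(- \frac{1}{4} - 6 + 29\right) - 4\right) - 15\right) 262 = \left(\left(\frac{91}{4} - 4\right) - 15\right) 262 = \left(\frac{75}{4} - 15\right) 262 = \frac{15}{4} \cdot 262 = \frac{1965}{2}$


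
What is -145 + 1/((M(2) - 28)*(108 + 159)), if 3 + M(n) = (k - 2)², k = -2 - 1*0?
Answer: -580726/4005 ≈ -145.00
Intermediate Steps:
k = -2 (k = -2 + 0 = -2)
M(n) = 13 (M(n) = -3 + (-2 - 2)² = -3 + (-4)² = -3 + 16 = 13)
-145 + 1/((M(2) - 28)*(108 + 159)) = -145 + 1/((13 - 28)*(108 + 159)) = -145 + 1/(-15*267) = -145 - 1/15*1/267 = -145 - 1/4005 = -580726/4005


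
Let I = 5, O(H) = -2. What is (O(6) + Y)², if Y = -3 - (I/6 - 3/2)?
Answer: 169/9 ≈ 18.778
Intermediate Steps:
Y = -7/3 (Y = -3 - (5/6 - 3/2) = -3 - (5*(⅙) - 3*½) = -3 - (⅚ - 3/2) = -3 - 1*(-⅔) = -3 + ⅔ = -7/3 ≈ -2.3333)
(O(6) + Y)² = (-2 - 7/3)² = (-13/3)² = 169/9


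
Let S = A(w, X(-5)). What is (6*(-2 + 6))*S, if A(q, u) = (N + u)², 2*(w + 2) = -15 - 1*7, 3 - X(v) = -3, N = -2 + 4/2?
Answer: 864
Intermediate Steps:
N = 0 (N = -2 + 4*(½) = -2 + 2 = 0)
X(v) = 6 (X(v) = 3 - 1*(-3) = 3 + 3 = 6)
w = -13 (w = -2 + (-15 - 1*7)/2 = -2 + (-15 - 7)/2 = -2 + (½)*(-22) = -2 - 11 = -13)
A(q, u) = u² (A(q, u) = (0 + u)² = u²)
S = 36 (S = 6² = 36)
(6*(-2 + 6))*S = (6*(-2 + 6))*36 = (6*4)*36 = 24*36 = 864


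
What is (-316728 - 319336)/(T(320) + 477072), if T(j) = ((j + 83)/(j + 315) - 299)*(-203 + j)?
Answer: -201950320/140386833 ≈ -1.4385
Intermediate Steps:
T(j) = (-299 + (83 + j)/(315 + j))*(-203 + j) (T(j) = ((83 + j)/(315 + j) - 299)*(-203 + j) = (-299 + (83 + j)/(315 + j))*(-203 + j))
(-316728 - 319336)/(T(320) + 477072) = (-316728 - 319336)/(2*(9551353 - 16804*320 - 149*320²)/(315 + 320) + 477072) = -636064/(2*(9551353 - 5377280 - 149*102400)/635 + 477072) = -636064/(2*(1/635)*(9551353 - 5377280 - 15257600) + 477072) = -636064/(2*(1/635)*(-11083527) + 477072) = -636064/(-22167054/635 + 477072) = -636064/280773666/635 = -636064*635/280773666 = -201950320/140386833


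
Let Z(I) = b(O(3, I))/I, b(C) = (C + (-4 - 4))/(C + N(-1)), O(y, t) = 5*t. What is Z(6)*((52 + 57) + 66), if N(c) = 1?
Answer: 1925/93 ≈ 20.699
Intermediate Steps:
b(C) = (-8 + C)/(1 + C) (b(C) = (C + (-4 - 4))/(C + 1) = (C - 8)/(1 + C) = (-8 + C)/(1 + C))
Z(I) = (-8 + 5*I)/(I*(1 + 5*I)) (Z(I) = ((-8 + 5*I)/(1 + 5*I))/I = (-8 + 5*I)/(I*(1 + 5*I)))
Z(6)*((52 + 57) + 66) = ((-8 + 5*6)/(6*(1 + 5*6)))*((52 + 57) + 66) = ((-8 + 30)/(6*(1 + 30)))*(109 + 66) = ((1/6)*22/31)*175 = ((1/6)*(1/31)*22)*175 = (11/93)*175 = 1925/93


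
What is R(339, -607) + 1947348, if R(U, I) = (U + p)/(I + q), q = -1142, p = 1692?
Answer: 1135303207/583 ≈ 1.9473e+6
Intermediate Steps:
R(U, I) = (1692 + U)/(-1142 + I) (R(U, I) = (U + 1692)/(I - 1142) = (1692 + U)/(-1142 + I))
R(339, -607) + 1947348 = (1692 + 339)/(-1142 - 607) + 1947348 = 2031/(-1749) + 1947348 = -1/1749*2031 + 1947348 = -677/583 + 1947348 = 1135303207/583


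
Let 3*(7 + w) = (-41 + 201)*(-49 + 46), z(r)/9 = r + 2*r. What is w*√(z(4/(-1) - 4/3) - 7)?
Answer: -167*I*√151 ≈ -2052.1*I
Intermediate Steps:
z(r) = 27*r (z(r) = 9*(r + 2*r) = 9*(3*r) = 27*r)
w = -167 (w = -7 + ((-41 + 201)*(-49 + 46))/3 = -7 + (160*(-3))/3 = -7 + (⅓)*(-480) = -7 - 160 = -167)
w*√(z(4/(-1) - 4/3) - 7) = -167*√(27*(4/(-1) - 4/3) - 7) = -167*√(27*(4*(-1) - 4*⅓) - 7) = -167*√(27*(-4 - 4/3) - 7) = -167*√(27*(-16/3) - 7) = -167*√(-144 - 7) = -167*I*√151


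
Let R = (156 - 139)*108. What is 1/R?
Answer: 1/1836 ≈ 0.00054466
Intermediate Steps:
R = 1836 (R = 17*108 = 1836)
1/R = 1/1836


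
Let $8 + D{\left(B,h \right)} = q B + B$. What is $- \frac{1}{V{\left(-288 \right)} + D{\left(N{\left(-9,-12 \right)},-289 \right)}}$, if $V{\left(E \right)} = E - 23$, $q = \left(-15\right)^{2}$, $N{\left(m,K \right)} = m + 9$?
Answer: $\frac{1}{319} \approx 0.0031348$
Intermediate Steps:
$N{\left(m,K \right)} = 9 + m$
$q = 225$
$V{\left(E \right)} = -23 + E$ ($V{\left(E \right)} = E - 23 = -23 + E$)
$D{\left(B,h \right)} = -8 + 226 B$ ($D{\left(B,h \right)} = -8 + \left(225 B + B\right) = -8 + 226 B$)
$- \frac{1}{V{\left(-288 \right)} + D{\left(N{\left(-9,-12 \right)},-289 \right)}} = - \frac{1}{\left(-23 - 288\right) - \left(8 - 226 \left(9 - 9\right)\right)} = - \frac{1}{-311 + \left(-8 + 226 \cdot 0\right)} = - \frac{1}{-311 + \left(-8 + 0\right)} = - \frac{1}{-311 - 8} = - \frac{1}{-319} = \left(-1\right) \left(- \frac{1}{319}\right) = \frac{1}{319}$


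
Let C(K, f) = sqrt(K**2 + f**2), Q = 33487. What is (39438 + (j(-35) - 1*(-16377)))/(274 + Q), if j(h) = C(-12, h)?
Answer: 55852/33761 ≈ 1.6543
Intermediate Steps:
j(h) = sqrt(144 + h**2) (j(h) = sqrt((-12)**2 + h**2) = sqrt(144 + h**2))
(39438 + (j(-35) - 1*(-16377)))/(274 + Q) = (39438 + (sqrt(144 + (-35)**2) - 1*(-16377)))/(274 + 33487) = (39438 + (sqrt(144 + 1225) + 16377))/33761 = (39438 + (sqrt(1369) + 16377))*(1/33761) = (39438 + (37 + 16377))*(1/33761) = (39438 + 16414)*(1/33761) = 55852*(1/33761) = 55852/33761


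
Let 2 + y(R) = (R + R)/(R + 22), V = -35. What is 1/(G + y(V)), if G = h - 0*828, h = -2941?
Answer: -13/38189 ≈ -0.00034041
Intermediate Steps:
y(R) = -2 + 2*R/(22 + R) (y(R) = -2 + (R + R)/(R + 22) = -2 + (2*R)/(22 + R) = -2 + 2*R/(22 + R))
G = -2941 (G = -2941 - 0*828 = -2941 - 1*0 = -2941 + 0 = -2941)
1/(G + y(V)) = 1/(-2941 - 44/(22 - 35)) = 1/(-2941 - 44/(-13)) = 1/(-2941 - 44*(-1/13)) = 1/(-2941 + 44/13) = 1/(-38189/13) = -13/38189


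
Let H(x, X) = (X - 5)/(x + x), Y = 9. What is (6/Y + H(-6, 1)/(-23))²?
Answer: 225/529 ≈ 0.42533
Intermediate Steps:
H(x, X) = (-5 + X)/(2*x) (H(x, X) = (-5 + X)/((2*x)) = (-5 + X)*(1/(2*x)) = (-5 + X)/(2*x))
(6/Y + H(-6, 1)/(-23))² = (6/9 + ((½)*(-5 + 1)/(-6))/(-23))² = (6*(⅑) + ((½)*(-⅙)*(-4))*(-1/23))² = (⅔ + (⅓)*(-1/23))² = (⅔ - 1/69)² = (15/23)² = 225/529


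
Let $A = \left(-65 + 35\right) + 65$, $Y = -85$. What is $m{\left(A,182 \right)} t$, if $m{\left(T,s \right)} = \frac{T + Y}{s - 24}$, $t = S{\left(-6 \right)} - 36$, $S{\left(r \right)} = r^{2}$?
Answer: $0$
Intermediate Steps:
$A = 35$ ($A = -30 + 65 = 35$)
$t = 0$ ($t = \left(-6\right)^{2} - 36 = 36 - 36 = 0$)
$m{\left(T,s \right)} = \frac{-85 + T}{-24 + s}$ ($m{\left(T,s \right)} = \frac{T - 85}{s - 24} = \frac{-85 + T}{-24 + s}$)
$m{\left(A,182 \right)} t = \frac{-85 + 35}{-24 + 182} \cdot 0 = \frac{1}{158} \left(-50\right) 0 = \left(- \frac{25}{79}\right) 0 = 0$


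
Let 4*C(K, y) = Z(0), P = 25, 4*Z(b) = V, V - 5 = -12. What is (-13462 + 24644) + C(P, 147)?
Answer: 178905/16 ≈ 11182.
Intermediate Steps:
V = -7 (V = 5 - 12 = -7)
Z(b) = -7/4 (Z(b) = (¼)*(-7) = -7/4)
C(K, y) = -7/16 (C(K, y) = (¼)*(-7/4) = -7/16)
(-13462 + 24644) + C(P, 147) = (-13462 + 24644) - 7/16 = 11182 - 7/16 = 178905/16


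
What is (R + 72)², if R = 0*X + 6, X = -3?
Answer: 6084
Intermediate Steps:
R = 6 (R = 0*(-3) + 6 = 0 + 6 = 6)
(R + 72)² = (6 + 72)² = 78² = 6084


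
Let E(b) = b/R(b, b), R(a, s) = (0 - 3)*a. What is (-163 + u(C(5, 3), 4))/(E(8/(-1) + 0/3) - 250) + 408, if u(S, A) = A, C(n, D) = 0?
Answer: 306885/751 ≈ 408.64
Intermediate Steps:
R(a, s) = -3*a
E(b) = -⅓ (E(b) = b/((-3*b)) = b*(-1/(3*b)) = -⅓)
(-163 + u(C(5, 3), 4))/(E(8/(-1) + 0/3) - 250) + 408 = (-163 + 4)/(-⅓ - 250) + 408 = -159/(-751/3) + 408 = -159*(-3/751) + 408 = 477/751 + 408 = 306885/751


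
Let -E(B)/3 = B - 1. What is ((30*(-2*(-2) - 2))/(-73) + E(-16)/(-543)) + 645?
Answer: 8510284/13213 ≈ 644.08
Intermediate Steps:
E(B) = 3 - 3*B (E(B) = -3*(B - 1) = -3*(-1 + B) = 3 - 3*B)
((30*(-2*(-2) - 2))/(-73) + E(-16)/(-543)) + 645 = ((30*(-2*(-2) - 2))/(-73) + (3 - 3*(-16))/(-543)) + 645 = ((30*(4 - 2))*(-1/73) + (3 + 48)*(-1/543)) + 645 = ((30*2)*(-1/73) + 51*(-1/543)) + 645 = (60*(-1/73) - 17/181) + 645 = (-60/73 - 17/181) + 645 = -12101/13213 + 645 = 8510284/13213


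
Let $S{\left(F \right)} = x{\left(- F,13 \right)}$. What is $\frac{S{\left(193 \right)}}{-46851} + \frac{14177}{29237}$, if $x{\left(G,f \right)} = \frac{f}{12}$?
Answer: $\frac{7970099443}{16437392244} \approx 0.48488$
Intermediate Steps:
$x{\left(G,f \right)} = \frac{f}{12}$ ($x{\left(G,f \right)} = f \frac{1}{12} = \frac{f}{12}$)
$S{\left(F \right)} = \frac{13}{12}$ ($S{\left(F \right)} = \frac{1}{12} \cdot 13 = \frac{13}{12}$)
$\frac{S{\left(193 \right)}}{-46851} + \frac{14177}{29237} = \frac{13}{12 \left(-46851\right)} + \frac{14177}{29237} = \frac{13}{12} \left(- \frac{1}{46851}\right) + 14177 \cdot \frac{1}{29237} = - \frac{13}{562212} + \frac{14177}{29237} = \frac{7970099443}{16437392244}$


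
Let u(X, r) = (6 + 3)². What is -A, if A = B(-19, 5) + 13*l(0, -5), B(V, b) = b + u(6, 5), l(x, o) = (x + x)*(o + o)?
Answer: -86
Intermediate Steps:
l(x, o) = 4*o*x (l(x, o) = (2*x)*(2*o) = 4*o*x)
u(X, r) = 81 (u(X, r) = 9² = 81)
B(V, b) = 81 + b (B(V, b) = b + 81 = 81 + b)
A = 86 (A = (81 + 5) + 13*(4*(-5)*0) = 86 + 13*0 = 86 + 0 = 86)
-A = -1*86 = -86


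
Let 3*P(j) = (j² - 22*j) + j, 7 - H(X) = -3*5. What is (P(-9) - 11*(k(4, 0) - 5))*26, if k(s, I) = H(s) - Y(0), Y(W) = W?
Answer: -2522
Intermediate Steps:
H(X) = 22 (H(X) = 7 - (-3)*5 = 7 - 1*(-15) = 7 + 15 = 22)
k(s, I) = 22 (k(s, I) = 22 - 1*0 = 22 + 0 = 22)
P(j) = -7*j + j²/3 (P(j) = ((j² - 22*j) + j)/3 = (j² - 21*j)/3 = -7*j + j²/3)
(P(-9) - 11*(k(4, 0) - 5))*26 = ((⅓)*(-9)*(-21 - 9) - 11*(22 - 5))*26 = ((⅓)*(-9)*(-30) - 11*17)*26 = (90 - 187)*26 = -97*26 = -2522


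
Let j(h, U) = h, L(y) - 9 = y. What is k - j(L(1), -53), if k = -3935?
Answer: -3945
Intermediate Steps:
L(y) = 9 + y
k - j(L(1), -53) = -3935 - (9 + 1) = -3935 - 1*10 = -3935 - 10 = -3945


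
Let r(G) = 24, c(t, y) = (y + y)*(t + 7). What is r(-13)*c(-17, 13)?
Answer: -6240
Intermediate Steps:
c(t, y) = 2*y*(7 + t) (c(t, y) = (2*y)*(7 + t) = 2*y*(7 + t))
r(-13)*c(-17, 13) = 24*(2*13*(7 - 17)) = 24*(2*13*(-10)) = 24*(-260) = -6240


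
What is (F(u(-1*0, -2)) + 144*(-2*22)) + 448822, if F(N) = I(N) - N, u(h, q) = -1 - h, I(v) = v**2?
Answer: 442488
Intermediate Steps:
F(N) = N**2 - N
(F(u(-1*0, -2)) + 144*(-2*22)) + 448822 = ((-1 - (-1)*0)*(-1 + (-1 - (-1)*0)) + 144*(-2*22)) + 448822 = ((-1 - 1*0)*(-1 + (-1 - 1*0)) + 144*(-44)) + 448822 = ((-1 + 0)*(-1 + (-1 + 0)) - 6336) + 448822 = (-(-1 - 1) - 6336) + 448822 = (-1*(-2) - 6336) + 448822 = (2 - 6336) + 448822 = -6334 + 448822 = 442488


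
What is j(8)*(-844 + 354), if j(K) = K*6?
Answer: -23520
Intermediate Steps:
j(K) = 6*K
j(8)*(-844 + 354) = (6*8)*(-844 + 354) = 48*(-490) = -23520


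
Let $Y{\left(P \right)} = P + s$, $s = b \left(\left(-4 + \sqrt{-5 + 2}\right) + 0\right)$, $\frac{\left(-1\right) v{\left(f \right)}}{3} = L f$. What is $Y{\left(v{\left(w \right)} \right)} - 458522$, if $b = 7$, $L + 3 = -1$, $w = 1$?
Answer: $-458538 + 7 i \sqrt{3} \approx -4.5854 \cdot 10^{5} + 12.124 i$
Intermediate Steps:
$L = -4$ ($L = -3 - 1 = -4$)
$v{\left(f \right)} = 12 f$ ($v{\left(f \right)} = - 3 \left(- 4 f\right) = 12 f$)
$s = -28 + 7 i \sqrt{3}$ ($s = 7 \left(\left(-4 + \sqrt{-5 + 2}\right) + 0\right) = 7 \left(\left(-4 + \sqrt{-3}\right) + 0\right) = 7 \left(\left(-4 + i \sqrt{3}\right) + 0\right) = 7 \left(-4 + i \sqrt{3}\right) = -28 + 7 i \sqrt{3} \approx -28.0 + 12.124 i$)
$Y{\left(P \right)} = -28 + P + 7 i \sqrt{3}$ ($Y{\left(P \right)} = P - \left(28 - 7 i \sqrt{3}\right) = -28 + P + 7 i \sqrt{3}$)
$Y{\left(v{\left(w \right)} \right)} - 458522 = \left(-28 + 12 \cdot 1 + 7 i \sqrt{3}\right) - 458522 = \left(-28 + 12 + 7 i \sqrt{3}\right) - 458522 = \left(-16 + 7 i \sqrt{3}\right) - 458522 = -458538 + 7 i \sqrt{3}$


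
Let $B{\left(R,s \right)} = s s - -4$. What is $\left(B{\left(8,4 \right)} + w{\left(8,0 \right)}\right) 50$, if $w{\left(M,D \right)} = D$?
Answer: $1000$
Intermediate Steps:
$B{\left(R,s \right)} = 4 + s^{2}$ ($B{\left(R,s \right)} = s^{2} + 4 = 4 + s^{2}$)
$\left(B{\left(8,4 \right)} + w{\left(8,0 \right)}\right) 50 = \left(\left(4 + 4^{2}\right) + 0\right) 50 = \left(\left(4 + 16\right) + 0\right) 50 = \left(20 + 0\right) 50 = 20 \cdot 50 = 1000$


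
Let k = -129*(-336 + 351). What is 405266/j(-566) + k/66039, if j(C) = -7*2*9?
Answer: -4460600864/1386819 ≈ -3216.4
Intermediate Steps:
k = -1935 (k = -129*15 = -1935)
j(C) = -126 (j(C) = -14*9 = -126)
405266/j(-566) + k/66039 = 405266/(-126) - 1935/66039 = 405266*(-1/126) - 1935*1/66039 = -202633/63 - 645/22013 = -4460600864/1386819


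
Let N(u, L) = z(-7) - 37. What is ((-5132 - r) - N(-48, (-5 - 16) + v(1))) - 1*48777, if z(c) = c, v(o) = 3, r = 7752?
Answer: -61617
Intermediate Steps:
N(u, L) = -44 (N(u, L) = -7 - 37 = -44)
((-5132 - r) - N(-48, (-5 - 16) + v(1))) - 1*48777 = ((-5132 - 1*7752) - 1*(-44)) - 1*48777 = ((-5132 - 7752) + 44) - 48777 = (-12884 + 44) - 48777 = -12840 - 48777 = -61617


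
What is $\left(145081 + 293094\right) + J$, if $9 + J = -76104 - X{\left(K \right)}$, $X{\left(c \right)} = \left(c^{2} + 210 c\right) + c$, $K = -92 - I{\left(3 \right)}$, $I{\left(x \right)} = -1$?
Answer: $372982$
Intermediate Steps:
$K = -91$ ($K = -92 - -1 = -92 + 1 = -91$)
$X{\left(c \right)} = c^{2} + 211 c$
$J = -65193$ ($J = -9 - \left(76104 - 91 \left(211 - 91\right)\right) = -9 - \left(76104 - 10920\right) = -9 - 65184 = -65193$)
$\left(145081 + 293094\right) + J = \left(145081 + 293094\right) - 65193 = 438175 - 65193 = 372982$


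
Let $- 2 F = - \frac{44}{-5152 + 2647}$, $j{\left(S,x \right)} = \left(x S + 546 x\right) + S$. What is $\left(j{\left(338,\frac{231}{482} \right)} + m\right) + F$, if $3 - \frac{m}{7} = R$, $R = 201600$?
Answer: $- \frac{851476005697}{603705} \approx -1.4104 \cdot 10^{6}$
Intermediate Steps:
$m = -1411179$ ($m = 21 - 1411200 = -1411179$)
$j{\left(S,x \right)} = S + 546 x + S x$ ($j{\left(S,x \right)} = \left(S x + 546 x\right) + S = \left(546 x + S x\right) + S = S + 546 x + S x$)
$F = - \frac{22}{2505}$ ($F = - \frac{\left(-44\right) \frac{1}{-5152 + 2647}}{2} = - \frac{\left(-44\right) \frac{1}{-2505}}{2} = - \frac{\left(-44\right) \left(- \frac{1}{2505}\right)}{2} = \left(- \frac{1}{2}\right) \frac{44}{2505} = - \frac{22}{2505} \approx -0.0087824$)
$\left(j{\left(338,\frac{231}{482} \right)} + m\right) + F = \left(\left(338 + 546 \cdot \frac{231}{482} + 338 \cdot \frac{231}{482}\right) - 1411179\right) - \frac{22}{2505} = \left(\left(338 + \frac{63063}{241} + \frac{39039}{241}\right) - 1411179\right) - \frac{22}{2505} = \left(\frac{183560}{241} - 1411179\right) - \frac{22}{2505} = - \frac{339910579}{241} - \frac{22}{2505} = - \frac{851476005697}{603705}$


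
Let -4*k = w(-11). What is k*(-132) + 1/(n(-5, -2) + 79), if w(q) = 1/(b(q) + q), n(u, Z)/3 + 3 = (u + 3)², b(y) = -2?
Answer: -2693/1066 ≈ -2.5263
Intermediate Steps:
n(u, Z) = -9 + 3*(3 + u)² (n(u, Z) = -9 + 3*(u + 3)² = -9 + 3*(3 + u)²)
w(q) = 1/(-2 + q)
k = 1/52 (k = -1/(4*(-2 - 11)) = -¼/(-13) = -¼*(-1/13) = 1/52 ≈ 0.019231)
k*(-132) + 1/(n(-5, -2) + 79) = (1/52)*(-132) + 1/((-9 + 3*(3 - 5)²) + 79) = -33/13 + 1/((-9 + 3*(-2)²) + 79) = -33/13 + 1/((-9 + 3*4) + 79) = -33/13 + 1/((-9 + 12) + 79) = -33/13 + 1/(3 + 79) = -33/13 + 1/82 = -2693/1066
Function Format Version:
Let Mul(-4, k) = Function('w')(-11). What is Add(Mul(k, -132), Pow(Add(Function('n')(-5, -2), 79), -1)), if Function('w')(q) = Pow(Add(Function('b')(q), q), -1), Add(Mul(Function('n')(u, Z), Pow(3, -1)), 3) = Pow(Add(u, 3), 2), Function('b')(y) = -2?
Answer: Rational(-2693, 1066) ≈ -2.5263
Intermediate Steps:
Function('n')(u, Z) = Add(-9, Mul(3, Pow(Add(3, u), 2))) (Function('n')(u, Z) = Add(-9, Mul(3, Pow(Add(u, 3), 2))) = Add(-9, Mul(3, Pow(Add(3, u), 2))))
Function('w')(q) = Pow(Add(-2, q), -1)
k = Rational(1, 52) (k = Mul(Rational(-1, 4), Pow(Add(-2, -11), -1)) = Mul(Rational(-1, 4), Pow(-13, -1)) = Mul(Rational(-1, 4), Rational(-1, 13)) = Rational(1, 52) ≈ 0.019231)
Add(Mul(k, -132), Pow(Add(Function('n')(-5, -2), 79), -1)) = Add(Mul(Rational(1, 52), -132), Pow(Add(Add(-9, Mul(3, Pow(Add(3, -5), 2))), 79), -1)) = Add(Rational(-33, 13), Pow(Add(Add(-9, Mul(3, Pow(-2, 2))), 79), -1)) = Add(Rational(-33, 13), Pow(Add(Add(-9, Mul(3, 4)), 79), -1)) = Add(Rational(-33, 13), Pow(Add(Add(-9, 12), 79), -1)) = Add(Rational(-33, 13), Pow(Add(3, 79), -1)) = Add(Rational(-33, 13), Pow(82, -1)) = Add(Rational(-33, 13), Rational(1, 82)) = Rational(-2693, 1066)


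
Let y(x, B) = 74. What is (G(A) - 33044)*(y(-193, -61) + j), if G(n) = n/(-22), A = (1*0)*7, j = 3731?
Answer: -125732420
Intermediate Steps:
A = 0 (A = 0*7 = 0)
G(n) = -n/22 (G(n) = n*(-1/22) = -n/22)
(G(A) - 33044)*(y(-193, -61) + j) = (-1/22*0 - 33044)*(74 + 3731) = (0 - 33044)*3805 = -33044*3805 = -125732420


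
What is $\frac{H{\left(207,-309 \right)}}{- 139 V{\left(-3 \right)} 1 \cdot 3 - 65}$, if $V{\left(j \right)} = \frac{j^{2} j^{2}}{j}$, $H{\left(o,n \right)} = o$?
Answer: $\frac{207}{11194} \approx 0.018492$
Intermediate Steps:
$V{\left(j \right)} = j^{3}$ ($V{\left(j \right)} = \frac{j^{4}}{j} = j^{3}$)
$\frac{H{\left(207,-309 \right)}}{- 139 V{\left(-3 \right)} 1 \cdot 3 - 65} = \frac{207}{- 139 \left(-3\right)^{3} \cdot 1 \cdot 3 - 65} = \frac{207}{- 139 \left(-27\right) 1 \cdot 3 - 65} = \frac{207}{- 139 \left(\left(-27\right) 3\right) - 65} = \frac{207}{\left(-139\right) \left(-81\right) - 65} = \frac{207}{11259 - 65} = \frac{207}{11194}$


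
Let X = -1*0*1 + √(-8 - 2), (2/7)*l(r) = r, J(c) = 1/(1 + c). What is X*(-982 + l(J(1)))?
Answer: -3921*I*√10/4 ≈ -3099.8*I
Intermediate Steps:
l(r) = 7*r/2
X = I*√10 (X = 0*1 + √(-10) = 0 + I*√10 = I*√10 ≈ 3.1623*I)
X*(-982 + l(J(1))) = (I*√10)*(-982 + 7/(2*(1 + 1))) = (I*√10)*(-982 + (7/2)/2) = (I*√10)*(-982 + (7/2)*(½)) = (I*√10)*(-982 + 7/4) = (I*√10)*(-3921/4) = -3921*I*√10/4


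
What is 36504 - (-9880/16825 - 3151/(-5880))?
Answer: 144455292113/3957240 ≈ 36504.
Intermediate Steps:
36504 - (-9880/16825 - 3151/(-5880)) = 36504 - (-9880*1/16825 - 3151*(-1/5880)) = 36504 - (-1976/3365 + 3151/5880) = 36504 - 1*(-203153/3957240) = 36504 + 203153/3957240 = 144455292113/3957240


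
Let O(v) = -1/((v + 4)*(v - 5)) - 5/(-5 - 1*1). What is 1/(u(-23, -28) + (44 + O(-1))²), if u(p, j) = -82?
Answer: 81/156574 ≈ 0.00051733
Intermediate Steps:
O(v) = ⅚ - 1/((-5 + v)*(4 + v)) (O(v) = -1/((4 + v)*(-5 + v)) - 5/(-5 - 1) = -1/((-5 + v)*(4 + v)) - 5/(-6) = -1/((-5 + v)*(4 + v)) - 5*(-⅙) = -1/((-5 + v)*(4 + v)) + ⅚ = ⅚ - 1/((-5 + v)*(4 + v)))
1/(u(-23, -28) + (44 + O(-1))²) = 1/(-82 + (44 + (106 - 5*(-1)² + 5*(-1))/(6*(20 - 1 - 1*(-1)²)))²) = 1/(-82 + (44 + (106 - 5*1 - 5)/(6*(20 - 1 - 1*1)))²) = 1/(-82 + (44 + (106 - 5 - 5)/(6*(20 - 1 - 1)))²) = 1/(-82 + (44 + (⅙)*96/18)²) = 1/(-82 + (44 + (⅙)*(1/18)*96)²) = 1/(-82 + (44 + 8/9)²) = 1/(-82 + (404/9)²) = 1/(-82 + 163216/81) = 1/(156574/81) = 81/156574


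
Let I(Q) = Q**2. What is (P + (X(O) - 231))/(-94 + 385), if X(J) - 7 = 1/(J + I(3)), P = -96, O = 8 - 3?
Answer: -1493/1358 ≈ -1.0994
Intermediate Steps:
O = 5
X(J) = 7 + 1/(9 + J) (X(J) = 7 + 1/(J + 3**2) = 7 + 1/(J + 9) = 7 + 1/(9 + J))
(P + (X(O) - 231))/(-94 + 385) = (-96 + ((64 + 7*5)/(9 + 5) - 231))/(-94 + 385) = (-96 + ((64 + 35)/14 - 231))/291 = (-96 + ((1/14)*99 - 231))*(1/291) = (-96 + (99/14 - 231))*(1/291) = (-96 - 3135/14)*(1/291) = -4479/14*1/291 = -1493/1358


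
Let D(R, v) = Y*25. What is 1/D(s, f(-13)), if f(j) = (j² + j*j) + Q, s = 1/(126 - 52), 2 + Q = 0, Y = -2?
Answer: -1/50 ≈ -0.020000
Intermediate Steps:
Q = -2 (Q = -2 + 0 = -2)
s = 1/74 ≈ 0.013514
f(j) = -2 + 2*j² (f(j) = (j² + j*j) - 2 = (j² + j²) - 2 = 2*j² - 2 = -2 + 2*j²)
D(R, v) = -50 (D(R, v) = -2*25 = -50)
1/D(s, f(-13)) = 1/(-50) = -1/50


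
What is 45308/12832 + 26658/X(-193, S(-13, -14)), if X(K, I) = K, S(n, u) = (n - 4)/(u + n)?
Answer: -83332753/619144 ≈ -134.59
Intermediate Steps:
S(n, u) = (-4 + n)/(n + u)
45308/12832 + 26658/X(-193, S(-13, -14)) = 45308/12832 + 26658/(-193) = 45308*(1/12832) + 26658*(-1/193) = 11327/3208 - 26658/193 = -83332753/619144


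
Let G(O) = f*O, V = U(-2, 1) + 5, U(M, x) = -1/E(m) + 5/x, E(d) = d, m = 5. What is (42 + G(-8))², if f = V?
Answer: 33124/25 ≈ 1325.0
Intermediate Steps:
U(M, x) = -⅕ + 5/x (U(M, x) = -1/5 + 5/x = -1*⅕ + 5/x = -⅕ + 5/x)
V = 49/5 (V = (⅕)*(25 - 1*1)/1 + 5 = (⅕)*1*(25 - 1) + 5 = (⅕)*1*24 + 5 = 24/5 + 5 = 49/5 ≈ 9.8000)
f = 49/5 ≈ 9.8000
G(O) = 49*O/5
(42 + G(-8))² = (42 + (49/5)*(-8))² = (42 - 392/5)² = (-182/5)² = 33124/25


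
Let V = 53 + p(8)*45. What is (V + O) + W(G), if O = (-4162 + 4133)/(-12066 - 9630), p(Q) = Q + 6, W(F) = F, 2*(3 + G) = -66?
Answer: 14037341/21696 ≈ 647.00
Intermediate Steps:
G = -36 (G = -3 + (½)*(-66) = -3 - 33 = -36)
p(Q) = 6 + Q
V = 683 (V = 53 + (6 + 8)*45 = 53 + 14*45 = 53 + 630 = 683)
O = 29/21696 (O = -29/(-21696) = -29*(-1/21696) = 29/21696 ≈ 0.0013367)
(V + O) + W(G) = (683 + 29/21696) - 36 = 14818397/21696 - 36 = 14037341/21696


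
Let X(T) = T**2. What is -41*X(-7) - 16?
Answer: -2025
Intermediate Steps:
-41*X(-7) - 16 = -41*(-7)**2 - 16 = -41*49 - 16 = -2009 - 16 = -2025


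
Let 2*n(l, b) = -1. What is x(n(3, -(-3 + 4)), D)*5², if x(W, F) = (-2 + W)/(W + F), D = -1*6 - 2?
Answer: 125/17 ≈ 7.3529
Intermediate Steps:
n(l, b) = -½ (n(l, b) = (½)*(-1) = -½)
D = -8 (D = -6 - 2 = -8)
x(W, F) = (-2 + W)/(F + W)
x(n(3, -(-3 + 4)), D)*5² = ((-2 - ½)/(-8 - ½))*5² = (-5/2/(-17/2))*25 = -2/17*(-5/2)*25 = (5/17)*25 = 125/17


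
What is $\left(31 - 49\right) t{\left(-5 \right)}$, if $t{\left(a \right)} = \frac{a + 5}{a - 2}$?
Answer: $0$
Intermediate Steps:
$t{\left(a \right)} = \frac{5 + a}{-2 + a}$
$\left(31 - 49\right) t{\left(-5 \right)} = \left(31 - 49\right) \frac{5 - 5}{-2 - 5} = - 18 \frac{1}{-7} \cdot 0 = - 18 \left(\left(- \frac{1}{7}\right) 0\right) = \left(-18\right) 0 = 0$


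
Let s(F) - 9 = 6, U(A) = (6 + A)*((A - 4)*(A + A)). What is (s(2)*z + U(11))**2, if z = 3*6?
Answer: 8340544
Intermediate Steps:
U(A) = 2*A*(-4 + A)*(6 + A) (U(A) = (6 + A)*((-4 + A)*(2*A)) = (6 + A)*(2*A*(-4 + A)) = 2*A*(-4 + A)*(6 + A))
s(F) = 15 (s(F) = 9 + 6 = 15)
z = 18
(s(2)*z + U(11))**2 = (15*18 + 2*11*(-24 + 11**2 + 2*11))**2 = (270 + 2*11*(-24 + 121 + 22))**2 = (270 + 2*11*119)**2 = (270 + 2618)**2 = 2888**2 = 8340544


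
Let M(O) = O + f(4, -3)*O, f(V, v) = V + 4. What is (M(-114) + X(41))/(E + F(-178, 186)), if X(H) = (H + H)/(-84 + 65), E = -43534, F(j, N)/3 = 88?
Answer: 9788/411065 ≈ 0.023811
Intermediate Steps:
f(V, v) = 4 + V
F(j, N) = 264 (F(j, N) = 3*88 = 264)
M(O) = 9*O (M(O) = O + (4 + 4)*O = O + 8*O = 9*O)
X(H) = -2*H/19 (X(H) = (2*H)/(-19) = (2*H)*(-1/19) = -2*H/19)
(M(-114) + X(41))/(E + F(-178, 186)) = (9*(-114) - 2/19*41)/(-43534 + 264) = (-1026 - 82/19)/(-43270) = -19576/19*(-1/43270) = 9788/411065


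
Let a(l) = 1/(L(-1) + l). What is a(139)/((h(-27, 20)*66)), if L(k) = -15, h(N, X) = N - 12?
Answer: -1/319176 ≈ -3.1331e-6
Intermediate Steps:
h(N, X) = -12 + N
a(l) = 1/(-15 + l)
a(139)/((h(-27, 20)*66)) = 1/((-15 + 139)*(((-12 - 27)*66))) = 1/(124*((-39*66))) = (1/124)/(-2574) = (1/124)*(-1/2574) = -1/319176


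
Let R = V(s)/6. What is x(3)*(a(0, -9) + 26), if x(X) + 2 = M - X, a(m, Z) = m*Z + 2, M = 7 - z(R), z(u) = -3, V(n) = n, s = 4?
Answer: 140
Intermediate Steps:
R = ⅔ (R = 4/6 = 4*(⅙) = ⅔ ≈ 0.66667)
M = 10 (M = 7 - 1*(-3) = 7 + 3 = 10)
a(m, Z) = 2 + Z*m (a(m, Z) = Z*m + 2 = 2 + Z*m)
x(X) = 8 - X (x(X) = -2 + (10 - X) = 8 - X)
x(3)*(a(0, -9) + 26) = (8 - 1*3)*((2 - 9*0) + 26) = (8 - 3)*((2 + 0) + 26) = 5*(2 + 26) = 5*28 = 140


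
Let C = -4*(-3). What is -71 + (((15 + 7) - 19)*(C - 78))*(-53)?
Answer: 10423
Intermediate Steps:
C = 12
-71 + (((15 + 7) - 19)*(C - 78))*(-53) = -71 + (((15 + 7) - 19)*(12 - 78))*(-53) = -71 + ((22 - 19)*(-66))*(-53) = -71 + (3*(-66))*(-53) = -71 - 198*(-53) = -71 + 10494 = 10423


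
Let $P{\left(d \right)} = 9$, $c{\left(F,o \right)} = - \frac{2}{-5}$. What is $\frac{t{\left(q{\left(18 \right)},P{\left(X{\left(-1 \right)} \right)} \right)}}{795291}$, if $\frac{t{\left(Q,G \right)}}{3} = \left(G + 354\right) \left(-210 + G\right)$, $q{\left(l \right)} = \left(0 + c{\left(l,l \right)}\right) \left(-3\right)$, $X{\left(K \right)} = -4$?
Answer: $- \frac{72963}{265097} \approx -0.27523$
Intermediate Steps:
$c{\left(F,o \right)} = \frac{2}{5}$ ($c{\left(F,o \right)} = \left(-2\right) \left(- \frac{1}{5}\right) = \frac{2}{5}$)
$q{\left(l \right)} = - \frac{6}{5}$ ($q{\left(l \right)} = \left(0 + \frac{2}{5}\right) \left(-3\right) = \frac{2}{5} \left(-3\right) = - \frac{6}{5}$)
$t{\left(Q,G \right)} = 3 \left(-210 + G\right) \left(354 + G\right)$ ($t{\left(Q,G \right)} = 3 \left(G + 354\right) \left(-210 + G\right) = 3 \left(354 + G\right) \left(-210 + G\right) = 3 \left(-210 + G\right) \left(354 + G\right)$)
$\frac{t{\left(q{\left(18 \right)},P{\left(X{\left(-1 \right)} \right)} \right)}}{795291} = \frac{-223020 + 3 \cdot 9^{2} + 432 \cdot 9}{795291} = \left(-223020 + 3 \cdot 81 + 3888\right) \frac{1}{795291} = \left(-223020 + 243 + 3888\right) \frac{1}{795291} = \left(-218889\right) \frac{1}{795291} = - \frac{72963}{265097}$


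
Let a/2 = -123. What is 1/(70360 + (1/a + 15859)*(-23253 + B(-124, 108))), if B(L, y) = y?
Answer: -82/30092860275 ≈ -2.7249e-9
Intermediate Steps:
a = -246 (a = 2*(-123) = -246)
1/(70360 + (1/a + 15859)*(-23253 + B(-124, 108))) = 1/(70360 + (1/(-246) + 15859)*(-23253 + 108)) = 1/(70360 + (-1/246 + 15859)*(-23145)) = 1/(70360 + (3901313/246)*(-23145)) = 1/(70360 - 30098629795/82) = 1/(-30092860275/82) = -82/30092860275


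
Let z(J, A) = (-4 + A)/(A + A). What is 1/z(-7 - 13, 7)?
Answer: 14/3 ≈ 4.6667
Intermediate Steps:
z(J, A) = (-4 + A)/(2*A) (z(J, A) = (-4 + A)/((2*A)) = (-4 + A)*(1/(2*A)) = (-4 + A)/(2*A))
1/z(-7 - 13, 7) = 1/((½)*(-4 + 7)/7) = 1/((½)*(⅐)*3) = 1/(3/14) = 14/3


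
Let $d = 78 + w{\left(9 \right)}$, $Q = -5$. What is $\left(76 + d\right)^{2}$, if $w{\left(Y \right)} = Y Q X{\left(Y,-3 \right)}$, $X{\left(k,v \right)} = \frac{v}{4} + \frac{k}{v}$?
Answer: $\frac{1666681}{16} \approx 1.0417 \cdot 10^{5}$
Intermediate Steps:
$X{\left(k,v \right)} = \frac{v}{4} + \frac{k}{v}$ ($X{\left(k,v \right)} = v \frac{1}{4} + \frac{k}{v} = \frac{v}{4} + \frac{k}{v}$)
$w{\left(Y \right)} = - 5 Y \left(- \frac{3}{4} - \frac{Y}{3}\right)$ ($w{\left(Y \right)} = Y \left(-5\right) \left(\frac{1}{4} \left(-3\right) + \frac{Y}{-3}\right) = - 5 Y \left(- \frac{3}{4} + Y \left(- \frac{1}{3}\right)\right) = - 5 Y \left(- \frac{3}{4} - \frac{Y}{3}\right)$)
$d = \frac{987}{4}$ ($d = 78 + \frac{5}{12} \cdot 9 \left(9 + 4 \cdot 9\right) = 78 + \frac{5}{12} \cdot 9 \left(9 + 36\right) = 78 + \frac{5}{12} \cdot 9 \cdot 45 = 78 + \frac{675}{4} = \frac{987}{4} \approx 246.75$)
$\left(76 + d\right)^{2} = \left(76 + \frac{987}{4}\right)^{2} = \left(\frac{1291}{4}\right)^{2} = \frac{1666681}{16}$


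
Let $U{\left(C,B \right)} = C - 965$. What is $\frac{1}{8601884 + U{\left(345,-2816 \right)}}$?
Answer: $\frac{1}{8601264} \approx 1.1626 \cdot 10^{-7}$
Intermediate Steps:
$U{\left(C,B \right)} = -965 + C$
$\frac{1}{8601884 + U{\left(345,-2816 \right)}} = \frac{1}{8601884 + \left(-965 + 345\right)} = \frac{1}{8601884 - 620} = \frac{1}{8601264}$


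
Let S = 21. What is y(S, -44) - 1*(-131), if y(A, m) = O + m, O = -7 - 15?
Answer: 65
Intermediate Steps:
O = -22
y(A, m) = -22 + m
y(S, -44) - 1*(-131) = (-22 - 44) - 1*(-131) = -66 + 131 = 65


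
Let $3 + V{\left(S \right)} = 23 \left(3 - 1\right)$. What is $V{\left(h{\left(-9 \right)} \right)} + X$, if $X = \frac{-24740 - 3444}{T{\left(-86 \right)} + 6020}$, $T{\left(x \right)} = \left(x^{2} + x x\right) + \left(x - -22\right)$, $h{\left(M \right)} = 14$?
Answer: $\frac{16615}{399} \approx 41.642$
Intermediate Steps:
$T{\left(x \right)} = 22 + x + 2 x^{2}$ ($T{\left(x \right)} = \left(x^{2} + x^{2}\right) + \left(x + 22\right) = 2 x^{2} + \left(22 + x\right) = 22 + x + 2 x^{2}$)
$V{\left(S \right)} = 43$ ($V{\left(S \right)} = -3 + 23 \left(3 - 1\right) = -3 + 23 \cdot 2 = -3 + 46 = 43$)
$X = - \frac{542}{399}$ ($X = \frac{-24740 - 3444}{\left(22 - 86 + 2 \left(-86\right)^{2}\right) + 6020} = - \frac{28184}{\left(22 - 86 + 2 \cdot 7396\right) + 6020} = - \frac{28184}{\left(22 - 86 + 14792\right) + 6020} = - \frac{28184}{14728 + 6020} = - \frac{28184}{20748} = \left(-28184\right) \frac{1}{20748} = - \frac{542}{399} \approx -1.3584$)
$V{\left(h{\left(-9 \right)} \right)} + X = 43 - \frac{542}{399} = \frac{16615}{399}$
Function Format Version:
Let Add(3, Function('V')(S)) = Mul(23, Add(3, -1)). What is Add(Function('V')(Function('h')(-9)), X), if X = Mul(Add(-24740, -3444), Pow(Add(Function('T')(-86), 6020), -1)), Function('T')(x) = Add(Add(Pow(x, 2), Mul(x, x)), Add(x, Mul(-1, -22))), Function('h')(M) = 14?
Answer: Rational(16615, 399) ≈ 41.642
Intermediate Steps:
Function('T')(x) = Add(22, x, Mul(2, Pow(x, 2))) (Function('T')(x) = Add(Add(Pow(x, 2), Pow(x, 2)), Add(x, 22)) = Add(Mul(2, Pow(x, 2)), Add(22, x)) = Add(22, x, Mul(2, Pow(x, 2))))
Function('V')(S) = 43 (Function('V')(S) = Add(-3, Mul(23, Add(3, -1))) = Add(-3, Mul(23, 2)) = Add(-3, 46) = 43)
X = Rational(-542, 399) (X = Mul(Add(-24740, -3444), Pow(Add(Add(22, -86, Mul(2, Pow(-86, 2))), 6020), -1)) = Mul(-28184, Pow(Add(Add(22, -86, Mul(2, 7396)), 6020), -1)) = Mul(-28184, Pow(Add(Add(22, -86, 14792), 6020), -1)) = Mul(-28184, Pow(Add(14728, 6020), -1)) = Mul(-28184, Pow(20748, -1)) = Mul(-28184, Rational(1, 20748)) = Rational(-542, 399) ≈ -1.3584)
Add(Function('V')(Function('h')(-9)), X) = Add(43, Rational(-542, 399)) = Rational(16615, 399)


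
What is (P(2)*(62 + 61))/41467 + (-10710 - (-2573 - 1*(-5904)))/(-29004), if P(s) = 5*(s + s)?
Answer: 653587987/1202708868 ≈ 0.54343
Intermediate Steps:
P(s) = 10*s (P(s) = 5*(2*s) = 10*s)
(P(2)*(62 + 61))/41467 + (-10710 - (-2573 - 1*(-5904)))/(-29004) = ((10*2)*(62 + 61))/41467 + (-10710 - (-2573 - 1*(-5904)))/(-29004) = (20*123)*(1/41467) + (-10710 - (-2573 + 5904))*(-1/29004) = 2460*(1/41467) + (-10710 - 1*3331)*(-1/29004) = 2460/41467 + (-10710 - 3331)*(-1/29004) = 2460/41467 - 14041*(-1/29004) = 2460/41467 + 14041/29004 = 653587987/1202708868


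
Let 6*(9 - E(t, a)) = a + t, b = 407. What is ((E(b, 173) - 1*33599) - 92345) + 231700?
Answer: 317005/3 ≈ 1.0567e+5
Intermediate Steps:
E(t, a) = 9 - a/6 - t/6 (E(t, a) = 9 - (a + t)/6 = 9 + (-a/6 - t/6) = 9 - a/6 - t/6)
((E(b, 173) - 1*33599) - 92345) + 231700 = (((9 - ⅙*173 - ⅙*407) - 1*33599) - 92345) + 231700 = (((9 - 173/6 - 407/6) - 33599) - 92345) + 231700 = ((-263/3 - 33599) - 92345) + 231700 = (-101060/3 - 92345) + 231700 = -378095/3 + 231700 = 317005/3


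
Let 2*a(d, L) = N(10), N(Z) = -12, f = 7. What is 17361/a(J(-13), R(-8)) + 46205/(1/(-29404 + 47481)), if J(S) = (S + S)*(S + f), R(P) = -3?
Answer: 1670489783/2 ≈ 8.3525e+8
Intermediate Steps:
J(S) = 2*S*(7 + S) (J(S) = (S + S)*(S + 7) = (2*S)*(7 + S) = 2*S*(7 + S))
a(d, L) = -6 (a(d, L) = (½)*(-12) = -6)
17361/a(J(-13), R(-8)) + 46205/(1/(-29404 + 47481)) = 17361/(-6) + 46205/(1/(-29404 + 47481)) = 17361*(-⅙) + 46205/(1/18077) = -5787/2 + 46205/(1/18077) = -5787/2 + 46205*18077 = -5787/2 + 835247785 = 1670489783/2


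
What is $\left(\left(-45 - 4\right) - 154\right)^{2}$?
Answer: $41209$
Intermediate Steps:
$\left(\left(-45 - 4\right) - 154\right)^{2} = \left(-49 - 154\right)^{2} = \left(-203\right)^{2} = 41209$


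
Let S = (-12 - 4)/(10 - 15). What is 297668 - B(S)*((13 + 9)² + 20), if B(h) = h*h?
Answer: 7312676/25 ≈ 2.9251e+5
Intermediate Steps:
S = 16/5 (S = -16/(-5) = -16*(-⅕) = 16/5 ≈ 3.2000)
B(h) = h²
297668 - B(S)*((13 + 9)² + 20) = 297668 - (16/5)²*((13 + 9)² + 20) = 297668 - 256*(22² + 20)/25 = 297668 - 256*(484 + 20)/25 = 297668 - 256*504/25 = 297668 - 1*129024/25 = 297668 - 129024/25 = 7312676/25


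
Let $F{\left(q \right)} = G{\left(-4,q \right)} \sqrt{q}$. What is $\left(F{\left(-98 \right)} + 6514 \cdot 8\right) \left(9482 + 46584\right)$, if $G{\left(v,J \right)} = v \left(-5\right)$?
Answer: $2921711392 + 7849240 i \sqrt{2} \approx 2.9217 \cdot 10^{9} + 1.11 \cdot 10^{7} i$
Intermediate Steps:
$G{\left(v,J \right)} = - 5 v$
$F{\left(q \right)} = 20 \sqrt{q}$ ($F{\left(q \right)} = \left(-5\right) \left(-4\right) \sqrt{q} = 20 \sqrt{q}$)
$\left(F{\left(-98 \right)} + 6514 \cdot 8\right) \left(9482 + 46584\right) = \left(20 \sqrt{-98} + 6514 \cdot 8\right) \left(9482 + 46584\right) = \left(20 \cdot 7 i \sqrt{2} + 52112\right) 56066 = \left(140 i \sqrt{2} + 52112\right) 56066 = \left(52112 + 140 i \sqrt{2}\right) 56066 = 2921711392 + 7849240 i \sqrt{2}$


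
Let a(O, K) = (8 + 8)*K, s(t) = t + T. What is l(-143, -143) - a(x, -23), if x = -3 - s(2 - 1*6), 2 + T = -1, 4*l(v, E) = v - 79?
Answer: 625/2 ≈ 312.50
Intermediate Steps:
l(v, E) = -79/4 + v/4 (l(v, E) = (v - 79)/4 = (-79 + v)/4 = -79/4 + v/4)
T = -3 (T = -2 - 1 = -3)
s(t) = -3 + t (s(t) = t - 3 = -3 + t)
x = 4 (x = -3 - (-3 + (2 - 1*6)) = -3 - (-3 + (2 - 6)) = -3 - (-3 - 4) = -3 - 1*(-7) = -3 + 7 = 4)
a(O, K) = 16*K
l(-143, -143) - a(x, -23) = (-79/4 + (1/4)*(-143)) - 16*(-23) = (-79/4 - 143/4) - 1*(-368) = -111/2 + 368 = 625/2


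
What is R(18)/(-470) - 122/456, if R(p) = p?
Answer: -16387/53580 ≈ -0.30584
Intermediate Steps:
R(18)/(-470) - 122/456 = 18/(-470) - 122/456 = 18*(-1/470) - 122*1/456 = -9/235 - 61/228 = -16387/53580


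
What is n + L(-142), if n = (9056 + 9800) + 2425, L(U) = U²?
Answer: 41445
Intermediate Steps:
n = 21281 (n = 18856 + 2425 = 21281)
n + L(-142) = 21281 + (-142)² = 21281 + 20164 = 41445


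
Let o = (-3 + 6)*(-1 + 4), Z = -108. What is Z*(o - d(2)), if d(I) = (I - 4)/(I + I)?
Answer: -1026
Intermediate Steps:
d(I) = (-4 + I)/(2*I) (d(I) = (-4 + I)/((2*I)) = (-4 + I)*(1/(2*I)) = (-4 + I)/(2*I))
o = 9 (o = 3*3 = 9)
Z*(o - d(2)) = -108*(9 - (-4 + 2)/(2*2)) = -108*(9 - (-2)/(2*2)) = -108*(9 - 1*(-½)) = -108*(9 + ½) = -108*19/2 = -1026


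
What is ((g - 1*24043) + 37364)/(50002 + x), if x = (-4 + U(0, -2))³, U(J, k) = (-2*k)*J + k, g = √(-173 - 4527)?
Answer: 1211/4526 + 5*I*√47/24893 ≈ 0.26757 + 0.001377*I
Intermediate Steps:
g = 10*I*√47 (g = √(-4700) = 10*I*√47 ≈ 68.557*I)
U(J, k) = k - 2*J*k (U(J, k) = -2*J*k + k = k - 2*J*k)
x = -216 (x = (-4 - 2*(1 - 2*0))³ = (-4 - 2*(1 + 0))³ = (-4 - 2*1)³ = (-4 - 2)³ = (-6)³ = -216)
((g - 1*24043) + 37364)/(50002 + x) = ((10*I*√47 - 1*24043) + 37364)/(50002 - 216) = ((10*I*√47 - 24043) + 37364)/49786 = ((-24043 + 10*I*√47) + 37364)*(1/49786) = (13321 + 10*I*√47)*(1/49786) = 1211/4526 + 5*I*√47/24893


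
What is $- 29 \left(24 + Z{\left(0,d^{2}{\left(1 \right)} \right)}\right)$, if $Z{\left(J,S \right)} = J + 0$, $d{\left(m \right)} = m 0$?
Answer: $-696$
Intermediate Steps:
$d{\left(m \right)} = 0$
$Z{\left(J,S \right)} = J$
$- 29 \left(24 + Z{\left(0,d^{2}{\left(1 \right)} \right)}\right) = - 29 \left(24 + 0\right) = \left(-29\right) 24 = -696$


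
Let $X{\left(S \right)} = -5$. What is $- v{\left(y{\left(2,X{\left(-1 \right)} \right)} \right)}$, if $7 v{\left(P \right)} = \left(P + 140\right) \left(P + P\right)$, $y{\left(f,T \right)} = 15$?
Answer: $- \frac{4650}{7} \approx -664.29$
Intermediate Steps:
$v{\left(P \right)} = \frac{2 P \left(140 + P\right)}{7}$ ($v{\left(P \right)} = \frac{\left(P + 140\right) \left(P + P\right)}{7} = \frac{\left(140 + P\right) 2 P}{7} = \frac{2 P \left(140 + P\right)}{7}$)
$- v{\left(y{\left(2,X{\left(-1 \right)} \right)} \right)} = - \frac{2 \cdot 15 \left(140 + 15\right)}{7} = - \frac{2 \cdot 15 \cdot 155}{7} = \left(-1\right) \frac{4650}{7} = - \frac{4650}{7}$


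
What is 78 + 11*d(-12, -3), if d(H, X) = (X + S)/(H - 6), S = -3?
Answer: 245/3 ≈ 81.667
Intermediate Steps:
d(H, X) = (-3 + X)/(-6 + H) (d(H, X) = (X - 3)/(H - 6) = (-3 + X)/(-6 + H))
78 + 11*d(-12, -3) = 78 + 11*((-3 - 3)/(-6 - 12)) = 78 + 11*(-6/(-18)) = 78 + 11*(-1/18*(-6)) = 78 + 11*(1/3) = 78 + 11/3 = 245/3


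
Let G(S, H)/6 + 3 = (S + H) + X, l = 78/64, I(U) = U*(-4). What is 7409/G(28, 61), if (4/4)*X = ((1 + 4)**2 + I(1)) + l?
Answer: 118544/10389 ≈ 11.411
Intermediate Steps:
I(U) = -4*U
l = 39/32 (l = 78*(1/64) = 39/32 ≈ 1.2188)
X = 711/32 (X = ((1 + 4)**2 - 4*1) + 39/32 = (5**2 - 4) + 39/32 = (25 - 4) + 39/32 = 21 + 39/32 = 711/32 ≈ 22.219)
G(S, H) = 1845/16 + 6*H + 6*S (G(S, H) = -18 + 6*((S + H) + 711/32) = -18 + 6*((H + S) + 711/32) = -18 + 6*(711/32 + H + S) = -18 + (2133/16 + 6*H + 6*S) = 1845/16 + 6*H + 6*S)
7409/G(28, 61) = 7409/(1845/16 + 6*61 + 6*28) = 7409/(1845/16 + 366 + 168) = 7409/(10389/16) = 7409*(16/10389) = 118544/10389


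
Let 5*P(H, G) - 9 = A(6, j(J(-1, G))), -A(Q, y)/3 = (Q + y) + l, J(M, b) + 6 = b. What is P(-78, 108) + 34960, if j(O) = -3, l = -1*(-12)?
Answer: 174764/5 ≈ 34953.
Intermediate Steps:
J(M, b) = -6 + b
l = 12
A(Q, y) = -36 - 3*Q - 3*y (A(Q, y) = -3*((Q + y) + 12) = -3*(12 + Q + y) = -36 - 3*Q - 3*y)
P(H, G) = -36/5 (P(H, G) = 9/5 + (-36 - 3*6 - 3*(-3))/5 = 9/5 + (-36 - 18 + 9)/5 = 9/5 + (1/5)*(-45) = 9/5 - 9 = -36/5)
P(-78, 108) + 34960 = -36/5 + 34960 = 174764/5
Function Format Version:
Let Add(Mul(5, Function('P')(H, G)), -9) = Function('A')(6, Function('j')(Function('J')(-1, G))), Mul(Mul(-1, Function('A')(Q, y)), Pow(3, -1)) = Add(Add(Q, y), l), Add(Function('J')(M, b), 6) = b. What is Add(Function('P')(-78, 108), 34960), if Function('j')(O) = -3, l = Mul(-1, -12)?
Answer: Rational(174764, 5) ≈ 34953.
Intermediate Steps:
Function('J')(M, b) = Add(-6, b)
l = 12
Function('A')(Q, y) = Add(-36, Mul(-3, Q), Mul(-3, y)) (Function('A')(Q, y) = Mul(-3, Add(Add(Q, y), 12)) = Mul(-3, Add(12, Q, y)) = Add(-36, Mul(-3, Q), Mul(-3, y)))
Function('P')(H, G) = Rational(-36, 5) (Function('P')(H, G) = Add(Rational(9, 5), Mul(Rational(1, 5), Add(-36, Mul(-3, 6), Mul(-3, -3)))) = Add(Rational(9, 5), Mul(Rational(1, 5), Add(-36, -18, 9))) = Add(Rational(9, 5), Mul(Rational(1, 5), -45)) = Add(Rational(9, 5), -9) = Rational(-36, 5))
Add(Function('P')(-78, 108), 34960) = Add(Rational(-36, 5), 34960) = Rational(174764, 5)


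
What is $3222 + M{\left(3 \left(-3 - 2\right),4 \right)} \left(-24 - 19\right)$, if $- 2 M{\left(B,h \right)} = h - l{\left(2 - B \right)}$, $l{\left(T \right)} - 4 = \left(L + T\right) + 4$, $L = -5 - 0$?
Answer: $2878$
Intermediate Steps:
$L = -5$ ($L = -5 + 0 = -5$)
$l{\left(T \right)} = 3 + T$ ($l{\left(T \right)} = 4 + \left(\left(-5 + T\right) + 4\right) = 4 + \left(-1 + T\right) = 3 + T$)
$M{\left(B,h \right)} = \frac{5}{2} - \frac{B}{2} - \frac{h}{2}$ ($M{\left(B,h \right)} = - \frac{h - \left(3 - \left(-2 + B\right)\right)}{2} = - \frac{h - \left(5 - B\right)}{2} = - \frac{h + \left(-5 + B\right)}{2} = - \frac{-5 + B + h}{2} = \frac{5}{2} - \frac{B}{2} - \frac{h}{2}$)
$3222 + M{\left(3 \left(-3 - 2\right),4 \right)} \left(-24 - 19\right) = 3222 + \left(\frac{5}{2} - \frac{3 \left(-3 - 2\right)}{2} - 2\right) \left(-24 - 19\right) = 3222 + \left(\frac{5}{2} - \frac{3 \left(-5\right)}{2} - 2\right) \left(-43\right) = 3222 + \left(\frac{5}{2} - - \frac{15}{2} - 2\right) \left(-43\right) = 3222 + \left(\frac{5}{2} + \frac{15}{2} - 2\right) \left(-43\right) = 3222 + 8 \left(-43\right) = 3222 - 344 = 2878$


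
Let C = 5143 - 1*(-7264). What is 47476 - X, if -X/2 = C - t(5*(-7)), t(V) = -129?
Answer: 72548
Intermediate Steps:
C = 12407 (C = 5143 + 7264 = 12407)
X = -25072 (X = -2*(12407 - 1*(-129)) = -2*(12407 + 129) = -2*12536 = -25072)
47476 - X = 47476 - 1*(-25072) = 47476 + 25072 = 72548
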